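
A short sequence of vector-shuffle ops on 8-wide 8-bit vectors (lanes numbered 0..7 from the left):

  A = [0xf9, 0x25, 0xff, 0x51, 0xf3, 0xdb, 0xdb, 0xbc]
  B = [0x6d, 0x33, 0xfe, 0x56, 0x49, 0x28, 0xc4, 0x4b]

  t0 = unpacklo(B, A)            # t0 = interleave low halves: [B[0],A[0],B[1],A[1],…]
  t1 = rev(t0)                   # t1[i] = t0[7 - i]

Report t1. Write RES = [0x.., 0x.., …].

  t0: 6d f9 33 25 fe ff 56 51
  t1: 51 56 ff fe 25 33 f9 6d

RES = [0x51, 0x56, 0xff, 0xfe, 0x25, 0x33, 0xf9, 0x6d]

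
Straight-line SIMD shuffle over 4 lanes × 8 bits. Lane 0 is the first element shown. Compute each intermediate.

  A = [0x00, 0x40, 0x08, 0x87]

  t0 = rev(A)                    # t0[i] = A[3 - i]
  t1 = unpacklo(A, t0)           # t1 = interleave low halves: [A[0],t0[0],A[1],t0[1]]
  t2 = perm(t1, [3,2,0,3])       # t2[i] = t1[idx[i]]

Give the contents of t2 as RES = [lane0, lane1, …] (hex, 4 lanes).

  t0: 87 08 40 00
  t1: 00 87 40 08
  t2: 08 40 00 08

RES = [ 0x08  0x40  0x00  0x08 ]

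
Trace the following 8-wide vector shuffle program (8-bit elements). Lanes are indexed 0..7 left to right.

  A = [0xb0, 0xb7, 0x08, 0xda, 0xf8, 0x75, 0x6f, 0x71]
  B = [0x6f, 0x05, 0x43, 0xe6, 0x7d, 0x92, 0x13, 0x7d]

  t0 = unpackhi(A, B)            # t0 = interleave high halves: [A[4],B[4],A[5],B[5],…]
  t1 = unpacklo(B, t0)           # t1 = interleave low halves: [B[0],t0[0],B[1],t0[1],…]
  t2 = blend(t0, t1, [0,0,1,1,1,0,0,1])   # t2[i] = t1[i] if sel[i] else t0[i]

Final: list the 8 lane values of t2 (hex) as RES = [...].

  t0: f8 7d 75 92 6f 13 71 7d
  t1: 6f f8 05 7d 43 75 e6 92
  t2: f8 7d 05 7d 43 13 71 92

RES = [0xf8, 0x7d, 0x05, 0x7d, 0x43, 0x13, 0x71, 0x92]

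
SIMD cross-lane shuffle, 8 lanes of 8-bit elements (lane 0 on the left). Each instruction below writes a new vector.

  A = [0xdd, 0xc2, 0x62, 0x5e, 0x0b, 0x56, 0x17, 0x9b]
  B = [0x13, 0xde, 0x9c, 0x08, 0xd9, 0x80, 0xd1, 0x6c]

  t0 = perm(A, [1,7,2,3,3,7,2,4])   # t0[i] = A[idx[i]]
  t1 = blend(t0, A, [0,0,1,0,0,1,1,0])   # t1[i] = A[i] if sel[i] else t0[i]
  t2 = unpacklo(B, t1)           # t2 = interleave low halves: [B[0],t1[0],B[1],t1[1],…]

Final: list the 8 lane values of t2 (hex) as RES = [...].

→ t0 |c2|9b|62|5e|5e|9b|62|0b|
→ t1 |c2|9b|62|5e|5e|56|17|0b|
→ t2 |13|c2|de|9b|9c|62|08|5e|

RES = [ 0x13  0xc2  0xde  0x9b  0x9c  0x62  0x08  0x5e ]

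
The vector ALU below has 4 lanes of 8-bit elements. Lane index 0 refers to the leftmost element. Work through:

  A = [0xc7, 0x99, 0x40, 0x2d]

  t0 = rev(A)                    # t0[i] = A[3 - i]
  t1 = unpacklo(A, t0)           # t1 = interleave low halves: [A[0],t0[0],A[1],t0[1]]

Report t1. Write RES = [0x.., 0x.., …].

→ t0 |2d|40|99|c7|
→ t1 |c7|2d|99|40|

RES = [ 0xc7  0x2d  0x99  0x40 ]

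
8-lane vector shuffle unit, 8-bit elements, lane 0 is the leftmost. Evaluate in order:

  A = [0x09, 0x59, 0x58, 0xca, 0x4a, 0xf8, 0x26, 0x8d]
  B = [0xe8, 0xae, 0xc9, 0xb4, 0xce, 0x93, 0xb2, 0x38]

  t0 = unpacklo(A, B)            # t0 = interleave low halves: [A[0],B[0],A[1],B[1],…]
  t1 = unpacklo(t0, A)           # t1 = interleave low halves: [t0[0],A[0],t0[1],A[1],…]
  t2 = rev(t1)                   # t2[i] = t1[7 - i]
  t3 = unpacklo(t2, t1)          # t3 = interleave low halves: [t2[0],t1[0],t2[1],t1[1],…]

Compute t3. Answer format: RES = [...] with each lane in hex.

RES = [0xca, 0x09, 0xae, 0x09, 0x58, 0xe8, 0x59, 0x59]

  t0: 09 e8 59 ae 58 c9 ca b4
  t1: 09 09 e8 59 59 58 ae ca
  t2: ca ae 58 59 59 e8 09 09
  t3: ca 09 ae 09 58 e8 59 59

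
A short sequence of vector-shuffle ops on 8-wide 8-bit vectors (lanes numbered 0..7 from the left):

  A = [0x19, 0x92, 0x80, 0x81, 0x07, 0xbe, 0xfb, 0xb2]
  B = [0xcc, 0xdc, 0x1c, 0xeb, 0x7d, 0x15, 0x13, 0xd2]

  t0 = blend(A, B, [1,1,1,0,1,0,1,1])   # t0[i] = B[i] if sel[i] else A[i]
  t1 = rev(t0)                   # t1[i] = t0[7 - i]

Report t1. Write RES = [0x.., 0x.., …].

RES = [0xd2, 0x13, 0xbe, 0x7d, 0x81, 0x1c, 0xdc, 0xcc]

→ t0 |cc|dc|1c|81|7d|be|13|d2|
→ t1 |d2|13|be|7d|81|1c|dc|cc|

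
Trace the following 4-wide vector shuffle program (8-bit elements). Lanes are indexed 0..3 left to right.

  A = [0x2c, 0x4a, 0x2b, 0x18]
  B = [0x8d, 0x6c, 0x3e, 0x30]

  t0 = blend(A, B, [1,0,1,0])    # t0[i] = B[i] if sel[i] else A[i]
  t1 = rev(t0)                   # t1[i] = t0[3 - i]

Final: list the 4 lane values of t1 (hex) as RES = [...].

RES = [0x18, 0x3e, 0x4a, 0x8d]

  t0: 8d 4a 3e 18
  t1: 18 3e 4a 8d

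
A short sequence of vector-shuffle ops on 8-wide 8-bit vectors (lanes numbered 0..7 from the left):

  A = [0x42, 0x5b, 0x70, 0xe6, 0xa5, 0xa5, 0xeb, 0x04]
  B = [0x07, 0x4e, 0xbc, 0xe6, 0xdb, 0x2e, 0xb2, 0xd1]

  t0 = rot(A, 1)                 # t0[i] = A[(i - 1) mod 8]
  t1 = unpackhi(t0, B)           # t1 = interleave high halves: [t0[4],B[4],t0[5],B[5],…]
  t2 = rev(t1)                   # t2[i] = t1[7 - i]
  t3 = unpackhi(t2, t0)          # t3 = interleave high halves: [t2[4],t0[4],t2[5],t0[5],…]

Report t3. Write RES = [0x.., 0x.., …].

RES = [0x2e, 0xe6, 0xa5, 0xa5, 0xdb, 0xa5, 0xe6, 0xeb]

t0 = [0x04, 0x42, 0x5b, 0x70, 0xe6, 0xa5, 0xa5, 0xeb]
t1 = [0xe6, 0xdb, 0xa5, 0x2e, 0xa5, 0xb2, 0xeb, 0xd1]
t2 = [0xd1, 0xeb, 0xb2, 0xa5, 0x2e, 0xa5, 0xdb, 0xe6]
t3 = [0x2e, 0xe6, 0xa5, 0xa5, 0xdb, 0xa5, 0xe6, 0xeb]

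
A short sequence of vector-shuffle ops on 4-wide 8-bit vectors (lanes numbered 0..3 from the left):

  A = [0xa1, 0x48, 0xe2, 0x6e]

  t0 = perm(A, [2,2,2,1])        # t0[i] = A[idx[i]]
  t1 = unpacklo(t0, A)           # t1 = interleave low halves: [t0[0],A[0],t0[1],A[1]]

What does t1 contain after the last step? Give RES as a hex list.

RES = [0xe2, 0xa1, 0xe2, 0x48]

→ t0 |e2|e2|e2|48|
→ t1 |e2|a1|e2|48|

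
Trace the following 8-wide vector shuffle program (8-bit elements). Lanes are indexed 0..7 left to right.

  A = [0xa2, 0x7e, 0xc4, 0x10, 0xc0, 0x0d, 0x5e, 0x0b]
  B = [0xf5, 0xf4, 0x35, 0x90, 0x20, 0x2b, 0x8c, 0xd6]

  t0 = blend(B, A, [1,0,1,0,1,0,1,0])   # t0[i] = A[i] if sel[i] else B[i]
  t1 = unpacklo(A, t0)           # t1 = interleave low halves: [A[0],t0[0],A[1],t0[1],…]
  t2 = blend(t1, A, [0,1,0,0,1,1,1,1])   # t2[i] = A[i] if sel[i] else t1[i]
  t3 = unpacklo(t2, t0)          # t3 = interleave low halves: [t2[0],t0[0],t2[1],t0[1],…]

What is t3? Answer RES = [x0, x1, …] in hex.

RES = [ 0xa2  0xa2  0x7e  0xf4  0x7e  0xc4  0xf4  0x90 ]

→ t0 |a2|f4|c4|90|c0|2b|5e|d6|
→ t1 |a2|a2|7e|f4|c4|c4|10|90|
→ t2 |a2|7e|7e|f4|c0|0d|5e|0b|
→ t3 |a2|a2|7e|f4|7e|c4|f4|90|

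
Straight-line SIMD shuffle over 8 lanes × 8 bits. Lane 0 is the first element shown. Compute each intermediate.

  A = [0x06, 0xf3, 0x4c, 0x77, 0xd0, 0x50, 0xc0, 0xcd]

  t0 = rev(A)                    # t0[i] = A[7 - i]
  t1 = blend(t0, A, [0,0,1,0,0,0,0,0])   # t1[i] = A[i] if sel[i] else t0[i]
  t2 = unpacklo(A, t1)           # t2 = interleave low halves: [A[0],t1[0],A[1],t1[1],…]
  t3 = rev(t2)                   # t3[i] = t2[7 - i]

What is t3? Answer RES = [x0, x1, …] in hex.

  t0: cd c0 50 d0 77 4c f3 06
  t1: cd c0 4c d0 77 4c f3 06
  t2: 06 cd f3 c0 4c 4c 77 d0
  t3: d0 77 4c 4c c0 f3 cd 06

RES = [ 0xd0  0x77  0x4c  0x4c  0xc0  0xf3  0xcd  0x06 ]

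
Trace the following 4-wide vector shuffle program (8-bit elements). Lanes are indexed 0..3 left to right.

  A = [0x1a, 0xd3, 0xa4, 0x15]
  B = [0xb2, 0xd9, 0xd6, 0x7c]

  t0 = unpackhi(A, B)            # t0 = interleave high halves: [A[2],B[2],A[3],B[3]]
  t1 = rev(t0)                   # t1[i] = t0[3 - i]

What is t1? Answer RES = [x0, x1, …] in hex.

t0 = [0xa4, 0xd6, 0x15, 0x7c]
t1 = [0x7c, 0x15, 0xd6, 0xa4]

RES = [ 0x7c  0x15  0xd6  0xa4 ]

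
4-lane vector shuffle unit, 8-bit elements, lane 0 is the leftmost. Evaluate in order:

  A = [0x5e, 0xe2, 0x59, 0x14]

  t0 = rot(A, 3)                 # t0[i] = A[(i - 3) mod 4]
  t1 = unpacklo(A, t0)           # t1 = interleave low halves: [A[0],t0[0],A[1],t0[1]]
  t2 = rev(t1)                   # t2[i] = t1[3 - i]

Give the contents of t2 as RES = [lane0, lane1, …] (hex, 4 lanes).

  t0: e2 59 14 5e
  t1: 5e e2 e2 59
  t2: 59 e2 e2 5e

RES = [0x59, 0xe2, 0xe2, 0x5e]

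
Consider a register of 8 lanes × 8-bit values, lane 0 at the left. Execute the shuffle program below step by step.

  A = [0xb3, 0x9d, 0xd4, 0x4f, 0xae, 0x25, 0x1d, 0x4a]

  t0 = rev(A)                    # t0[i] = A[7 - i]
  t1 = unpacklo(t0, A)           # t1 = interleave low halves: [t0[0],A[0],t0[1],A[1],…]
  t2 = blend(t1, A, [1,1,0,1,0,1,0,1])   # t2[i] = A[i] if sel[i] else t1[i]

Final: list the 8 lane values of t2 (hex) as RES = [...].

RES = [0xb3, 0x9d, 0x1d, 0x4f, 0x25, 0x25, 0xae, 0x4a]

t0 = [0x4a, 0x1d, 0x25, 0xae, 0x4f, 0xd4, 0x9d, 0xb3]
t1 = [0x4a, 0xb3, 0x1d, 0x9d, 0x25, 0xd4, 0xae, 0x4f]
t2 = [0xb3, 0x9d, 0x1d, 0x4f, 0x25, 0x25, 0xae, 0x4a]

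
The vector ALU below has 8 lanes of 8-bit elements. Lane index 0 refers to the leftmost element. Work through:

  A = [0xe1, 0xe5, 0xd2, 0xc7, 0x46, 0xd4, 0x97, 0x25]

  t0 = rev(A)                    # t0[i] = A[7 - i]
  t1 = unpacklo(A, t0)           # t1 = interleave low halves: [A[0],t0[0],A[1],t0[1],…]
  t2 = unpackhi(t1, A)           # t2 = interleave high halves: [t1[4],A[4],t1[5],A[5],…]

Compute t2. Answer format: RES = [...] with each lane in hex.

RES = [ 0xd2  0x46  0xd4  0xd4  0xc7  0x97  0x46  0x25 ]

  t0: 25 97 d4 46 c7 d2 e5 e1
  t1: e1 25 e5 97 d2 d4 c7 46
  t2: d2 46 d4 d4 c7 97 46 25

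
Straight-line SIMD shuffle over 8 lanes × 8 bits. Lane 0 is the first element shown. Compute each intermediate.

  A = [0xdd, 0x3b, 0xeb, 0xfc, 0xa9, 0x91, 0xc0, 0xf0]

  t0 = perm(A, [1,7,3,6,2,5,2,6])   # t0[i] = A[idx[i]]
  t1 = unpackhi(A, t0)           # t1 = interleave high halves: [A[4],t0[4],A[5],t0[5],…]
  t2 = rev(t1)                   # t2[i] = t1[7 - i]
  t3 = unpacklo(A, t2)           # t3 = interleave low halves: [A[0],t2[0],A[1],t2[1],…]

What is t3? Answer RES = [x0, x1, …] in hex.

RES = [ 0xdd  0xc0  0x3b  0xf0  0xeb  0xeb  0xfc  0xc0 ]

→ t0 |3b|f0|fc|c0|eb|91|eb|c0|
→ t1 |a9|eb|91|91|c0|eb|f0|c0|
→ t2 |c0|f0|eb|c0|91|91|eb|a9|
→ t3 |dd|c0|3b|f0|eb|eb|fc|c0|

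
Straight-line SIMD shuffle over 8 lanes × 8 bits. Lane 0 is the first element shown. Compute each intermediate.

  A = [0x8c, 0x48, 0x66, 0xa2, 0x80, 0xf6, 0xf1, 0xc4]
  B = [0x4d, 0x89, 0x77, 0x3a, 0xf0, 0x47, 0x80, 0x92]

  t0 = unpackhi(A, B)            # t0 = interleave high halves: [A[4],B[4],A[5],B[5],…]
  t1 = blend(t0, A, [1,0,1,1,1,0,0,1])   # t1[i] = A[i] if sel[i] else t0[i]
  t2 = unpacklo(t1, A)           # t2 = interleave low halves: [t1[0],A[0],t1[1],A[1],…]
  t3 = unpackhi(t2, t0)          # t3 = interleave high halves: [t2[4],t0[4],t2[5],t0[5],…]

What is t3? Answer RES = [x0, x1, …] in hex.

t0 = [0x80, 0xf0, 0xf6, 0x47, 0xf1, 0x80, 0xc4, 0x92]
t1 = [0x8c, 0xf0, 0x66, 0xa2, 0x80, 0x80, 0xc4, 0xc4]
t2 = [0x8c, 0x8c, 0xf0, 0x48, 0x66, 0x66, 0xa2, 0xa2]
t3 = [0x66, 0xf1, 0x66, 0x80, 0xa2, 0xc4, 0xa2, 0x92]

RES = [ 0x66  0xf1  0x66  0x80  0xa2  0xc4  0xa2  0x92 ]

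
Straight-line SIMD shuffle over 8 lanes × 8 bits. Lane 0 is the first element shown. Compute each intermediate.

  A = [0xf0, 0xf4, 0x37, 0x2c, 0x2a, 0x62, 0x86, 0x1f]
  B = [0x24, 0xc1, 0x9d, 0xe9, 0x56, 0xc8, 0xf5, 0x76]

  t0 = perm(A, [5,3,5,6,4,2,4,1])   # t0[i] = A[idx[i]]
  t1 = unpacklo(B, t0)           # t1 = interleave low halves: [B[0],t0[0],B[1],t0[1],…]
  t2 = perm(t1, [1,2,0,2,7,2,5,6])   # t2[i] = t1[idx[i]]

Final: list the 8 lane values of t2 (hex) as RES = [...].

→ t0 |62|2c|62|86|2a|37|2a|f4|
→ t1 |24|62|c1|2c|9d|62|e9|86|
→ t2 |62|c1|24|c1|86|c1|62|e9|

RES = [0x62, 0xc1, 0x24, 0xc1, 0x86, 0xc1, 0x62, 0xe9]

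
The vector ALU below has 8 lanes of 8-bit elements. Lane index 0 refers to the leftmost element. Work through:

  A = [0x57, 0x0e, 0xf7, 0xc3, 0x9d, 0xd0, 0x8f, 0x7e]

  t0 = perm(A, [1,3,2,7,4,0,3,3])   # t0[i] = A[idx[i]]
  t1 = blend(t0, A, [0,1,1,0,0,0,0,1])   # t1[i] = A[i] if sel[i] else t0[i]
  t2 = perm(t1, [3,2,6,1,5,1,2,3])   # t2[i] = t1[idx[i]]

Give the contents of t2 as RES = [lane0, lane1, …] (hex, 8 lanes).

RES = [0x7e, 0xf7, 0xc3, 0x0e, 0x57, 0x0e, 0xf7, 0x7e]

t0 = [0x0e, 0xc3, 0xf7, 0x7e, 0x9d, 0x57, 0xc3, 0xc3]
t1 = [0x0e, 0x0e, 0xf7, 0x7e, 0x9d, 0x57, 0xc3, 0x7e]
t2 = [0x7e, 0xf7, 0xc3, 0x0e, 0x57, 0x0e, 0xf7, 0x7e]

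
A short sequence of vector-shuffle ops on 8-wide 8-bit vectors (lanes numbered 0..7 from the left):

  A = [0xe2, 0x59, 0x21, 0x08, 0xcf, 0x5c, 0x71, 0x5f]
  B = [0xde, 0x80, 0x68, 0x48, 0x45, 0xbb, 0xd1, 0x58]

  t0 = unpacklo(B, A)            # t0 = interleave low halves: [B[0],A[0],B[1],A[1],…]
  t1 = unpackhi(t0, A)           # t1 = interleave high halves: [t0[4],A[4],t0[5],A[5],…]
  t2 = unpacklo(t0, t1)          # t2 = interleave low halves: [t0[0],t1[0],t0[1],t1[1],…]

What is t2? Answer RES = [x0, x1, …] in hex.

RES = [ 0xde  0x68  0xe2  0xcf  0x80  0x21  0x59  0x5c ]

t0 = [0xde, 0xe2, 0x80, 0x59, 0x68, 0x21, 0x48, 0x08]
t1 = [0x68, 0xcf, 0x21, 0x5c, 0x48, 0x71, 0x08, 0x5f]
t2 = [0xde, 0x68, 0xe2, 0xcf, 0x80, 0x21, 0x59, 0x5c]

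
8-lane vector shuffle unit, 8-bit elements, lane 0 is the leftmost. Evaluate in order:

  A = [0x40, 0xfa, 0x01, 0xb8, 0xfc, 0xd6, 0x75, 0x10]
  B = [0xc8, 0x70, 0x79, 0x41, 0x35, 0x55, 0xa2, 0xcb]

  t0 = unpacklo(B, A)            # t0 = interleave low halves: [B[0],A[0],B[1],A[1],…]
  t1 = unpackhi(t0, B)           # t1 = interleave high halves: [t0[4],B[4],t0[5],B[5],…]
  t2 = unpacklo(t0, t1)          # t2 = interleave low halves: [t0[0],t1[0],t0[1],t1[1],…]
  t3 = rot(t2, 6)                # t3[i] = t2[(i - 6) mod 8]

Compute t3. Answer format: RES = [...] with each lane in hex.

RES = [0x40, 0x35, 0x70, 0x01, 0xfa, 0x55, 0xc8, 0x79]

→ t0 |c8|40|70|fa|79|01|41|b8|
→ t1 |79|35|01|55|41|a2|b8|cb|
→ t2 |c8|79|40|35|70|01|fa|55|
→ t3 |40|35|70|01|fa|55|c8|79|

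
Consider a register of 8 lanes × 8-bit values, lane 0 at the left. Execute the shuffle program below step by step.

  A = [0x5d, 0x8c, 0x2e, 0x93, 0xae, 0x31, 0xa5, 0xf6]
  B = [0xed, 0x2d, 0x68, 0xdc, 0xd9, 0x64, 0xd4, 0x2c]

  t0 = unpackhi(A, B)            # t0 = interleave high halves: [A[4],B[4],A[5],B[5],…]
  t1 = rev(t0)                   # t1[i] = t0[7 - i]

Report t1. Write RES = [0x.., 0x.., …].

RES = [ 0x2c  0xf6  0xd4  0xa5  0x64  0x31  0xd9  0xae ]

t0 = [0xae, 0xd9, 0x31, 0x64, 0xa5, 0xd4, 0xf6, 0x2c]
t1 = [0x2c, 0xf6, 0xd4, 0xa5, 0x64, 0x31, 0xd9, 0xae]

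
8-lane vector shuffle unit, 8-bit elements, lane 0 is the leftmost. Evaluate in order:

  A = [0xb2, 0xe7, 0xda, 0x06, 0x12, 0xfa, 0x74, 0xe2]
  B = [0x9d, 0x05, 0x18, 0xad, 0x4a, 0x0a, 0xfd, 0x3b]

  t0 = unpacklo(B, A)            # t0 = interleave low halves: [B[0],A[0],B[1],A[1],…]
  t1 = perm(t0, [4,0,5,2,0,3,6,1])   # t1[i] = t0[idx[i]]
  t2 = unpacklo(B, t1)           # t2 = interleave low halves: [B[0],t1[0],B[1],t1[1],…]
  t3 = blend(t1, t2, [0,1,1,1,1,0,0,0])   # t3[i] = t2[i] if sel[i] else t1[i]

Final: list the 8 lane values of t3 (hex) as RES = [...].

RES = [0x18, 0x18, 0x05, 0x9d, 0x18, 0xe7, 0xad, 0xb2]

→ t0 |9d|b2|05|e7|18|da|ad|06|
→ t1 |18|9d|da|05|9d|e7|ad|b2|
→ t2 |9d|18|05|9d|18|da|ad|05|
→ t3 |18|18|05|9d|18|e7|ad|b2|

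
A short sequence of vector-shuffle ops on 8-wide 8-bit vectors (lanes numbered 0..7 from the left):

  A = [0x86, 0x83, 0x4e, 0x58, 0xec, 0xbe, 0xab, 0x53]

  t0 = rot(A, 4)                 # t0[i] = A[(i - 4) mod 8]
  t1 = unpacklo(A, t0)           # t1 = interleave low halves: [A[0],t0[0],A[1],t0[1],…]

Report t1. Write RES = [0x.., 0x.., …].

RES = [0x86, 0xec, 0x83, 0xbe, 0x4e, 0xab, 0x58, 0x53]

  t0: ec be ab 53 86 83 4e 58
  t1: 86 ec 83 be 4e ab 58 53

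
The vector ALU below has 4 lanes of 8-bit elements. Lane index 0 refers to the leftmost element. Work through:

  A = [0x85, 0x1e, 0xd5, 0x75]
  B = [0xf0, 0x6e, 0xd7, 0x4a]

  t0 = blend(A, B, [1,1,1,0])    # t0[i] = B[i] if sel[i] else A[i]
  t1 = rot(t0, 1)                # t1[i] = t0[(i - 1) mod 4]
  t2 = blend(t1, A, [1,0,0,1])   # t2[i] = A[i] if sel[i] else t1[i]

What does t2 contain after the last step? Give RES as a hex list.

RES = [ 0x85  0xf0  0x6e  0x75 ]

  t0: f0 6e d7 75
  t1: 75 f0 6e d7
  t2: 85 f0 6e 75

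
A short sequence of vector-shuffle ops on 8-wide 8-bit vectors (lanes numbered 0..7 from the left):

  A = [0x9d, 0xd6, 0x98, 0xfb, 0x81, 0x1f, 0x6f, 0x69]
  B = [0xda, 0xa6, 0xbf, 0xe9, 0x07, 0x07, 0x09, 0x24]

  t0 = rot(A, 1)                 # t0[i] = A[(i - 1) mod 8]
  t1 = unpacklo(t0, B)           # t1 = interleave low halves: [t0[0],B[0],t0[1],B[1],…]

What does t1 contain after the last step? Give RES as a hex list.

RES = [ 0x69  0xda  0x9d  0xa6  0xd6  0xbf  0x98  0xe9 ]

→ t0 |69|9d|d6|98|fb|81|1f|6f|
→ t1 |69|da|9d|a6|d6|bf|98|e9|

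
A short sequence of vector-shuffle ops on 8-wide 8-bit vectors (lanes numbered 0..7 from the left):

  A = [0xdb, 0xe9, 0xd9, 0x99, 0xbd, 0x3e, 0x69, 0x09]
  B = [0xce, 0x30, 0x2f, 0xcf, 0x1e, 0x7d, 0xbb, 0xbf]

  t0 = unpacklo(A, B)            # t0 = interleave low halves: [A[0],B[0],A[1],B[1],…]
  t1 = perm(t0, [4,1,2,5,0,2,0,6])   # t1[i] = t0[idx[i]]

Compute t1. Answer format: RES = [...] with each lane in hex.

t0 = [0xdb, 0xce, 0xe9, 0x30, 0xd9, 0x2f, 0x99, 0xcf]
t1 = [0xd9, 0xce, 0xe9, 0x2f, 0xdb, 0xe9, 0xdb, 0x99]

RES = [ 0xd9  0xce  0xe9  0x2f  0xdb  0xe9  0xdb  0x99 ]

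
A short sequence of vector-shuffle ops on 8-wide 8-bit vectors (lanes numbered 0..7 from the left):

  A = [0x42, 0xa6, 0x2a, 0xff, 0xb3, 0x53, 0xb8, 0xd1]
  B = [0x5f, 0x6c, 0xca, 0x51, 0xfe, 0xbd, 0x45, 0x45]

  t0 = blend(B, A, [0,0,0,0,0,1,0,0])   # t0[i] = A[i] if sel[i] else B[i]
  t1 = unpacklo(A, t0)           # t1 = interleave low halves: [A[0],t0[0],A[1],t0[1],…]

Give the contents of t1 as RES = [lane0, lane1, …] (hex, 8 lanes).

RES = [0x42, 0x5f, 0xa6, 0x6c, 0x2a, 0xca, 0xff, 0x51]

  t0: 5f 6c ca 51 fe 53 45 45
  t1: 42 5f a6 6c 2a ca ff 51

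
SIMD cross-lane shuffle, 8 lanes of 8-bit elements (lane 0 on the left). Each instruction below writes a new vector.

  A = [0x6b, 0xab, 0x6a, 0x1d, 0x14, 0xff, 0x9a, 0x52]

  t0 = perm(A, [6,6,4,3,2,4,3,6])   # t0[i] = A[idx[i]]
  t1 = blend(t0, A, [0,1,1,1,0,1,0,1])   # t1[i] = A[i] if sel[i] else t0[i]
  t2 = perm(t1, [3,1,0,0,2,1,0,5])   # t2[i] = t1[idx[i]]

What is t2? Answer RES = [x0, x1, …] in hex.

→ t0 |9a|9a|14|1d|6a|14|1d|9a|
→ t1 |9a|ab|6a|1d|6a|ff|1d|52|
→ t2 |1d|ab|9a|9a|6a|ab|9a|ff|

RES = [0x1d, 0xab, 0x9a, 0x9a, 0x6a, 0xab, 0x9a, 0xff]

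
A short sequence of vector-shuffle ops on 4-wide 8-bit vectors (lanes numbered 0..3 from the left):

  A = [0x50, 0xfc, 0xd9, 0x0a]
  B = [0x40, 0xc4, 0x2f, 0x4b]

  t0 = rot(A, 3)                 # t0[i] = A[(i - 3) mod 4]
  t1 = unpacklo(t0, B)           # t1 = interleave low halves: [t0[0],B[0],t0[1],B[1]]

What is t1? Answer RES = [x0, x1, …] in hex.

RES = [ 0xfc  0x40  0xd9  0xc4 ]

→ t0 |fc|d9|0a|50|
→ t1 |fc|40|d9|c4|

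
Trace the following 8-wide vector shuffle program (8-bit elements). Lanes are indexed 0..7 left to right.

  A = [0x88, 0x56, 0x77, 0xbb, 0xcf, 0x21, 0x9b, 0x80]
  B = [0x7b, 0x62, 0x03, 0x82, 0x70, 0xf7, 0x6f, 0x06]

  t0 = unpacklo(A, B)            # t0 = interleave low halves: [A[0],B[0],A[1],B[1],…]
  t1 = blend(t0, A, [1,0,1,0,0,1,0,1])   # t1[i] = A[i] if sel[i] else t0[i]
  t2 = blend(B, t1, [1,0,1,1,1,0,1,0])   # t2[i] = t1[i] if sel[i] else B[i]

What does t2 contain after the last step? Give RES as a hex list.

  t0: 88 7b 56 62 77 03 bb 82
  t1: 88 7b 77 62 77 21 bb 80
  t2: 88 62 77 62 77 f7 bb 06

RES = [ 0x88  0x62  0x77  0x62  0x77  0xf7  0xbb  0x06 ]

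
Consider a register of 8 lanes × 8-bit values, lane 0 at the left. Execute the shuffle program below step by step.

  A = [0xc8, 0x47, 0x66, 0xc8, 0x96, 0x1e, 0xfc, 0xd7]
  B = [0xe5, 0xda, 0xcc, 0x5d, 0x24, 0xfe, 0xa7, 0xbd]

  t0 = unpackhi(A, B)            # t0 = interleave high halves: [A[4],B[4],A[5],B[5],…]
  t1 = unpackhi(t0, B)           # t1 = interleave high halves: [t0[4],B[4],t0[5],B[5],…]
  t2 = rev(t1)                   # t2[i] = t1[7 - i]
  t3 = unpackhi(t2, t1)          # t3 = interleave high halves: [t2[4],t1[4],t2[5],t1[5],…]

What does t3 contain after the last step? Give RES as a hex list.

RES = [ 0xfe  0xd7  0xa7  0xa7  0x24  0xbd  0xfc  0xbd ]

t0 = [0x96, 0x24, 0x1e, 0xfe, 0xfc, 0xa7, 0xd7, 0xbd]
t1 = [0xfc, 0x24, 0xa7, 0xfe, 0xd7, 0xa7, 0xbd, 0xbd]
t2 = [0xbd, 0xbd, 0xa7, 0xd7, 0xfe, 0xa7, 0x24, 0xfc]
t3 = [0xfe, 0xd7, 0xa7, 0xa7, 0x24, 0xbd, 0xfc, 0xbd]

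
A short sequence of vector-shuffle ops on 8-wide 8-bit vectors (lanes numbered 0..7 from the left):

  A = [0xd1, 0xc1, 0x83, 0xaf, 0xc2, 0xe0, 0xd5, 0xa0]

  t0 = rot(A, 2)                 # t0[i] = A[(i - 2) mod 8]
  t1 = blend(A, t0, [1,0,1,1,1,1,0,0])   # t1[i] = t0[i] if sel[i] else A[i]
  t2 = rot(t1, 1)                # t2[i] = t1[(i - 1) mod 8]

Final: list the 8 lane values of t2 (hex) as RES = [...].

→ t0 |d5|a0|d1|c1|83|af|c2|e0|
→ t1 |d5|c1|d1|c1|83|af|d5|a0|
→ t2 |a0|d5|c1|d1|c1|83|af|d5|

RES = [ 0xa0  0xd5  0xc1  0xd1  0xc1  0x83  0xaf  0xd5 ]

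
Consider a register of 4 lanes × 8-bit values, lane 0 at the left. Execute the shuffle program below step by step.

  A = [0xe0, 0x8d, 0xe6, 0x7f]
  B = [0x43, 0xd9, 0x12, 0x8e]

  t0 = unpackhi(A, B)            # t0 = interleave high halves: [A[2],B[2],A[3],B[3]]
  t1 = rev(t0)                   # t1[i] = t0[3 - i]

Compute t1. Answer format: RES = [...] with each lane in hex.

  t0: e6 12 7f 8e
  t1: 8e 7f 12 e6

RES = [ 0x8e  0x7f  0x12  0xe6 ]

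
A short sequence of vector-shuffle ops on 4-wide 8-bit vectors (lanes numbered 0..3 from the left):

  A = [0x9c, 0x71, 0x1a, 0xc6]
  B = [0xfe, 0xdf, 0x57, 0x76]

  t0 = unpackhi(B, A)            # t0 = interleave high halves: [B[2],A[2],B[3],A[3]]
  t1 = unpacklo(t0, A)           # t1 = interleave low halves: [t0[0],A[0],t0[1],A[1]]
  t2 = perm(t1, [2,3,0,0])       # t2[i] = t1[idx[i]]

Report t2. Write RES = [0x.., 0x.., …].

RES = [0x1a, 0x71, 0x57, 0x57]

→ t0 |57|1a|76|c6|
→ t1 |57|9c|1a|71|
→ t2 |1a|71|57|57|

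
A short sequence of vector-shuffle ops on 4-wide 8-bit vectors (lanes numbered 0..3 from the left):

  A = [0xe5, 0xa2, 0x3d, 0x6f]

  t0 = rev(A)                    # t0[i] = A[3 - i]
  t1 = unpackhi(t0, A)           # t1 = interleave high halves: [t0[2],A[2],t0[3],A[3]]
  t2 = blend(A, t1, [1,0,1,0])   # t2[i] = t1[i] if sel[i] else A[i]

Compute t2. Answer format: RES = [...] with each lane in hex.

RES = [0xa2, 0xa2, 0xe5, 0x6f]

→ t0 |6f|3d|a2|e5|
→ t1 |a2|3d|e5|6f|
→ t2 |a2|a2|e5|6f|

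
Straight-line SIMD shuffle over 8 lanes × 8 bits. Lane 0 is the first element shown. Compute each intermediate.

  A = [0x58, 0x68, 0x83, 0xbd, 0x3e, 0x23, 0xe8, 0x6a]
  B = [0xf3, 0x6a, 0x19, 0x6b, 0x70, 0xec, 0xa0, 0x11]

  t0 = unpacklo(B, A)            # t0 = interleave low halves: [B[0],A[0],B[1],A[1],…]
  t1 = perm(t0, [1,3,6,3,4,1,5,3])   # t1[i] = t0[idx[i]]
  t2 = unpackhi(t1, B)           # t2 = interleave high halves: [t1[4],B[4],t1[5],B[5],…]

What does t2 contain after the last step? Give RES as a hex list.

→ t0 |f3|58|6a|68|19|83|6b|bd|
→ t1 |58|68|6b|68|19|58|83|68|
→ t2 |19|70|58|ec|83|a0|68|11|

RES = [ 0x19  0x70  0x58  0xec  0x83  0xa0  0x68  0x11 ]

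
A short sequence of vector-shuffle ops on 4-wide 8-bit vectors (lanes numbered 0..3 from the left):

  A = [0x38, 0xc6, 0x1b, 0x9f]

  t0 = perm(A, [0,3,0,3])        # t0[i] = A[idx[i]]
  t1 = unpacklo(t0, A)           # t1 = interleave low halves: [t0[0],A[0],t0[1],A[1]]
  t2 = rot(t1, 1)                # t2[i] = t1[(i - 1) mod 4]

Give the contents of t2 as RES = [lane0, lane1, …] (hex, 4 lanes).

  t0: 38 9f 38 9f
  t1: 38 38 9f c6
  t2: c6 38 38 9f

RES = [ 0xc6  0x38  0x38  0x9f ]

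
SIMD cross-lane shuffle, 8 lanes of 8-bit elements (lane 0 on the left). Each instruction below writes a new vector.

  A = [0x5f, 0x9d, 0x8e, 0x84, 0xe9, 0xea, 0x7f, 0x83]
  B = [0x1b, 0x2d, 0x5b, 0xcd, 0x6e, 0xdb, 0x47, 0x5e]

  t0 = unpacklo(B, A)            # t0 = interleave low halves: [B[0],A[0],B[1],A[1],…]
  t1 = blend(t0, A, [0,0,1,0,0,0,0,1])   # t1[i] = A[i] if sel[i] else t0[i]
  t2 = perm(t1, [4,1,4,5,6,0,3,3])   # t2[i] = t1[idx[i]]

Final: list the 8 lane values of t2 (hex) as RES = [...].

RES = [ 0x5b  0x5f  0x5b  0x8e  0xcd  0x1b  0x9d  0x9d ]

t0 = [0x1b, 0x5f, 0x2d, 0x9d, 0x5b, 0x8e, 0xcd, 0x84]
t1 = [0x1b, 0x5f, 0x8e, 0x9d, 0x5b, 0x8e, 0xcd, 0x83]
t2 = [0x5b, 0x5f, 0x5b, 0x8e, 0xcd, 0x1b, 0x9d, 0x9d]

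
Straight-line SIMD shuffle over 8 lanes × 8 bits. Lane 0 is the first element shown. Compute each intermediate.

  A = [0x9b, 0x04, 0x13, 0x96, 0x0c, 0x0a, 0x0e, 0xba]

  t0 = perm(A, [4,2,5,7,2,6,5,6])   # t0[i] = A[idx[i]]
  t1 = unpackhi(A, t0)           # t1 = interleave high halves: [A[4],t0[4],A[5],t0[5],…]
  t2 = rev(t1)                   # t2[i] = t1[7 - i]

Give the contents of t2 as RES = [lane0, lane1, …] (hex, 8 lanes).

RES = [0x0e, 0xba, 0x0a, 0x0e, 0x0e, 0x0a, 0x13, 0x0c]

t0 = [0x0c, 0x13, 0x0a, 0xba, 0x13, 0x0e, 0x0a, 0x0e]
t1 = [0x0c, 0x13, 0x0a, 0x0e, 0x0e, 0x0a, 0xba, 0x0e]
t2 = [0x0e, 0xba, 0x0a, 0x0e, 0x0e, 0x0a, 0x13, 0x0c]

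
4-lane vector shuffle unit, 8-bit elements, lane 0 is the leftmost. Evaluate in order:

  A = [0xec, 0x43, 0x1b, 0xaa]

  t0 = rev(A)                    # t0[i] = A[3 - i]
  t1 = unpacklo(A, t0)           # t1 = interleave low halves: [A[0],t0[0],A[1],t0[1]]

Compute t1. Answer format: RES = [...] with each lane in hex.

t0 = [0xaa, 0x1b, 0x43, 0xec]
t1 = [0xec, 0xaa, 0x43, 0x1b]

RES = [0xec, 0xaa, 0x43, 0x1b]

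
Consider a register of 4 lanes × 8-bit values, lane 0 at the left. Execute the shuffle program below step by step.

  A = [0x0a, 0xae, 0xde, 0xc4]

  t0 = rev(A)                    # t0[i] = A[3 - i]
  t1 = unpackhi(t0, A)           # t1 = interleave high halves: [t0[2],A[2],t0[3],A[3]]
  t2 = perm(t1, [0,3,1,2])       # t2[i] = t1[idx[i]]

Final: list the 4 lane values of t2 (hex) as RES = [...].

RES = [0xae, 0xc4, 0xde, 0x0a]

→ t0 |c4|de|ae|0a|
→ t1 |ae|de|0a|c4|
→ t2 |ae|c4|de|0a|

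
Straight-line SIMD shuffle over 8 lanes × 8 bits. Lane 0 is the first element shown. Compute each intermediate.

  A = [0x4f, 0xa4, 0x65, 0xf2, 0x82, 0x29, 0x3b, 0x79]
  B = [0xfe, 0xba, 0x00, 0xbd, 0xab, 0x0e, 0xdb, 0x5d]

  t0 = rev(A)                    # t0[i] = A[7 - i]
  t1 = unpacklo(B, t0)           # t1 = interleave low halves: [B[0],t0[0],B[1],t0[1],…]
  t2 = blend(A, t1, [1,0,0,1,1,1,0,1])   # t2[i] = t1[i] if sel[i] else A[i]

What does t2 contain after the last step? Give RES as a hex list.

t0 = [0x79, 0x3b, 0x29, 0x82, 0xf2, 0x65, 0xa4, 0x4f]
t1 = [0xfe, 0x79, 0xba, 0x3b, 0x00, 0x29, 0xbd, 0x82]
t2 = [0xfe, 0xa4, 0x65, 0x3b, 0x00, 0x29, 0x3b, 0x82]

RES = [0xfe, 0xa4, 0x65, 0x3b, 0x00, 0x29, 0x3b, 0x82]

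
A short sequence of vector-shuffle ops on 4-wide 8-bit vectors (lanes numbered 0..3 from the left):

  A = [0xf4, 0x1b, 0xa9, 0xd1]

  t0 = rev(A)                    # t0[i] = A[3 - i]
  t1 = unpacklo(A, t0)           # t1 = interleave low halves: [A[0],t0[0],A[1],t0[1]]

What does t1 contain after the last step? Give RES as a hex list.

RES = [ 0xf4  0xd1  0x1b  0xa9 ]

  t0: d1 a9 1b f4
  t1: f4 d1 1b a9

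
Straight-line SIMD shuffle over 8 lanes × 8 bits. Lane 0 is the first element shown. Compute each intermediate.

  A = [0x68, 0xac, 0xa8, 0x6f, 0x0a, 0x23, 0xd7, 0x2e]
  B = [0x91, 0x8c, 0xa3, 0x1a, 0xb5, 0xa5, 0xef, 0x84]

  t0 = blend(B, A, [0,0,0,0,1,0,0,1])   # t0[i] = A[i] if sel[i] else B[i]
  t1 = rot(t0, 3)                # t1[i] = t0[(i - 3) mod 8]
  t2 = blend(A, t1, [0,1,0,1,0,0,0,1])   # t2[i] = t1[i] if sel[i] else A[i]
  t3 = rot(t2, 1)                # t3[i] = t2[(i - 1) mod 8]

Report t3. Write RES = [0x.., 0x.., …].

RES = [0x0a, 0x68, 0xef, 0xa8, 0x91, 0x0a, 0x23, 0xd7]

t0 = [0x91, 0x8c, 0xa3, 0x1a, 0x0a, 0xa5, 0xef, 0x2e]
t1 = [0xa5, 0xef, 0x2e, 0x91, 0x8c, 0xa3, 0x1a, 0x0a]
t2 = [0x68, 0xef, 0xa8, 0x91, 0x0a, 0x23, 0xd7, 0x0a]
t3 = [0x0a, 0x68, 0xef, 0xa8, 0x91, 0x0a, 0x23, 0xd7]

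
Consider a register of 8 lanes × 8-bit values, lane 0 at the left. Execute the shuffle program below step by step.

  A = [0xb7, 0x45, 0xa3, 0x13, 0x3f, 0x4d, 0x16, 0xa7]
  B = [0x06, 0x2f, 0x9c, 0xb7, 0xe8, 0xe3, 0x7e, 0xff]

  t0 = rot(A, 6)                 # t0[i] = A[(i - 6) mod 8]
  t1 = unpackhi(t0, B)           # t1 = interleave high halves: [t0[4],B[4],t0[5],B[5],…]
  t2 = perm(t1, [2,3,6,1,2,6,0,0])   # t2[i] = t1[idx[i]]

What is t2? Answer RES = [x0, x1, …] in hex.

  t0: a3 13 3f 4d 16 a7 b7 45
  t1: 16 e8 a7 e3 b7 7e 45 ff
  t2: a7 e3 45 e8 a7 45 16 16

RES = [ 0xa7  0xe3  0x45  0xe8  0xa7  0x45  0x16  0x16 ]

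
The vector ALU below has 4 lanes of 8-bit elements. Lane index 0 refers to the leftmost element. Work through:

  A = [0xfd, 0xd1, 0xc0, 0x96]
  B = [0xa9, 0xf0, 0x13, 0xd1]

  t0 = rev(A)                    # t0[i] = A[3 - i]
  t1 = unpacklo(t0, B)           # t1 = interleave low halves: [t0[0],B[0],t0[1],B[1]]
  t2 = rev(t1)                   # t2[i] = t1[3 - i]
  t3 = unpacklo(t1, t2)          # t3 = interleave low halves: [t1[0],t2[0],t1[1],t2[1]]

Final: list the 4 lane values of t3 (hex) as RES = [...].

→ t0 |96|c0|d1|fd|
→ t1 |96|a9|c0|f0|
→ t2 |f0|c0|a9|96|
→ t3 |96|f0|a9|c0|

RES = [ 0x96  0xf0  0xa9  0xc0 ]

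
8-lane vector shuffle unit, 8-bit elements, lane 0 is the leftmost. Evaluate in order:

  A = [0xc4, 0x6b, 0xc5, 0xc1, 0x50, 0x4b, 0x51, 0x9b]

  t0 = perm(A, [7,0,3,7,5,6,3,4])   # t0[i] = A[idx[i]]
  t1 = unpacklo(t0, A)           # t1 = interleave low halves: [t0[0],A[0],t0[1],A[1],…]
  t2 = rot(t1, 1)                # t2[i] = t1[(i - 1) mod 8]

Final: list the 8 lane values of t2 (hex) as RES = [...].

  t0: 9b c4 c1 9b 4b 51 c1 50
  t1: 9b c4 c4 6b c1 c5 9b c1
  t2: c1 9b c4 c4 6b c1 c5 9b

RES = [0xc1, 0x9b, 0xc4, 0xc4, 0x6b, 0xc1, 0xc5, 0x9b]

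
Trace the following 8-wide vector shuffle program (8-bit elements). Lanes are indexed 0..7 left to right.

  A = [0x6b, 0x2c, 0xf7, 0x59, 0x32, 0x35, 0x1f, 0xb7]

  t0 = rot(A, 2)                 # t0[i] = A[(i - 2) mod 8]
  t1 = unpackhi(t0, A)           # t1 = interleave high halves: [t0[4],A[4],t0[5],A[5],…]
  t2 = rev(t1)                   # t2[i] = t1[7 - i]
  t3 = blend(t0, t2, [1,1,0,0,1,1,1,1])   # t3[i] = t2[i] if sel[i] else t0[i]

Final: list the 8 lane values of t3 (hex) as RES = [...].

→ t0 |1f|b7|6b|2c|f7|59|32|35|
→ t1 |f7|32|59|35|32|1f|35|b7|
→ t2 |b7|35|1f|32|35|59|32|f7|
→ t3 |b7|35|6b|2c|35|59|32|f7|

RES = [0xb7, 0x35, 0x6b, 0x2c, 0x35, 0x59, 0x32, 0xf7]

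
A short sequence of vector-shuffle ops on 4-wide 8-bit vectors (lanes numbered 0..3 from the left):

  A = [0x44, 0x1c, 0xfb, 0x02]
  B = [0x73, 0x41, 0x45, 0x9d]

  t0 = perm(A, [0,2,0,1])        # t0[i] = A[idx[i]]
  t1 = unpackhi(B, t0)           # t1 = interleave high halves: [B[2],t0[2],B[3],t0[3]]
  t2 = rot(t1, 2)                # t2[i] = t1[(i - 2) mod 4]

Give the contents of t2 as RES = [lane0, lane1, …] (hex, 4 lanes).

→ t0 |44|fb|44|1c|
→ t1 |45|44|9d|1c|
→ t2 |9d|1c|45|44|

RES = [ 0x9d  0x1c  0x45  0x44 ]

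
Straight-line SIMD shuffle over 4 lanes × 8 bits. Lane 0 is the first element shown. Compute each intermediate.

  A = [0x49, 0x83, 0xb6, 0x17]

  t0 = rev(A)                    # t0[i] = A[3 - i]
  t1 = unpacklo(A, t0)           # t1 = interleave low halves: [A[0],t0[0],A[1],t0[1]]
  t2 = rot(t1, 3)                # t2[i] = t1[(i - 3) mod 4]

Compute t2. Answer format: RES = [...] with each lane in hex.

RES = [0x17, 0x83, 0xb6, 0x49]

  t0: 17 b6 83 49
  t1: 49 17 83 b6
  t2: 17 83 b6 49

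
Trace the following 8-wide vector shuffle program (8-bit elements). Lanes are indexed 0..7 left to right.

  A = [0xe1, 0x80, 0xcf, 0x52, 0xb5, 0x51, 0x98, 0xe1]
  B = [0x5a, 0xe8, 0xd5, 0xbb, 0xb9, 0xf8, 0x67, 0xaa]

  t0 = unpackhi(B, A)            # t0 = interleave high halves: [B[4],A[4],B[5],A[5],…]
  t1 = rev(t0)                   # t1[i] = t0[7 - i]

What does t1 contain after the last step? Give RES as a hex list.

  t0: b9 b5 f8 51 67 98 aa e1
  t1: e1 aa 98 67 51 f8 b5 b9

RES = [ 0xe1  0xaa  0x98  0x67  0x51  0xf8  0xb5  0xb9 ]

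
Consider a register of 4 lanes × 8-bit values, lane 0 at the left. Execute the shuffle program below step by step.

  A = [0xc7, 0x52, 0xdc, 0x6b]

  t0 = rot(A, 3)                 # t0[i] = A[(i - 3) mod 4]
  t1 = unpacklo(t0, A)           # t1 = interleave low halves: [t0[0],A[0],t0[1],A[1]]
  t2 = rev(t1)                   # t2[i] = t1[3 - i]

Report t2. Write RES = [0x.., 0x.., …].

RES = [0x52, 0xdc, 0xc7, 0x52]

→ t0 |52|dc|6b|c7|
→ t1 |52|c7|dc|52|
→ t2 |52|dc|c7|52|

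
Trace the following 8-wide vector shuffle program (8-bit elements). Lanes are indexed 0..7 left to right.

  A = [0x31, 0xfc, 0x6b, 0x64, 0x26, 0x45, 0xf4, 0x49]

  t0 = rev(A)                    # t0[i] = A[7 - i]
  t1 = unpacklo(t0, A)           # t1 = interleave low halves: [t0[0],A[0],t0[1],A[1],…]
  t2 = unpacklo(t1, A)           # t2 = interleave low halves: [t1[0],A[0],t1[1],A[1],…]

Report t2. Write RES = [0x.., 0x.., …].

t0 = [0x49, 0xf4, 0x45, 0x26, 0x64, 0x6b, 0xfc, 0x31]
t1 = [0x49, 0x31, 0xf4, 0xfc, 0x45, 0x6b, 0x26, 0x64]
t2 = [0x49, 0x31, 0x31, 0xfc, 0xf4, 0x6b, 0xfc, 0x64]

RES = [ 0x49  0x31  0x31  0xfc  0xf4  0x6b  0xfc  0x64 ]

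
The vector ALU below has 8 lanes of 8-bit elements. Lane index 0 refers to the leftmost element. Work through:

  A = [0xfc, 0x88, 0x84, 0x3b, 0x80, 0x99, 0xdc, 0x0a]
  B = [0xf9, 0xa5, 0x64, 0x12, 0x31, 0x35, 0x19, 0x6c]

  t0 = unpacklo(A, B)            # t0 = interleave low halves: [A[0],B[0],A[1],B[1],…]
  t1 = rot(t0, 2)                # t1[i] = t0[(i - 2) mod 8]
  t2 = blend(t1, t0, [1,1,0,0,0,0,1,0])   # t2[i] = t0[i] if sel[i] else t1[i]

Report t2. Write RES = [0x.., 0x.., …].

  t0: fc f9 88 a5 84 64 3b 12
  t1: 3b 12 fc f9 88 a5 84 64
  t2: fc f9 fc f9 88 a5 3b 64

RES = [0xfc, 0xf9, 0xfc, 0xf9, 0x88, 0xa5, 0x3b, 0x64]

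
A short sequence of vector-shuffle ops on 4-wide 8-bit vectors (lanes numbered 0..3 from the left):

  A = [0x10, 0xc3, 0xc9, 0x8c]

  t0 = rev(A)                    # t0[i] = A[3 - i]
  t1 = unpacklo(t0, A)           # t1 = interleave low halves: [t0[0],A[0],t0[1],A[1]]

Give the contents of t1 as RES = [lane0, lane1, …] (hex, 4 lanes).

RES = [ 0x8c  0x10  0xc9  0xc3 ]

t0 = [0x8c, 0xc9, 0xc3, 0x10]
t1 = [0x8c, 0x10, 0xc9, 0xc3]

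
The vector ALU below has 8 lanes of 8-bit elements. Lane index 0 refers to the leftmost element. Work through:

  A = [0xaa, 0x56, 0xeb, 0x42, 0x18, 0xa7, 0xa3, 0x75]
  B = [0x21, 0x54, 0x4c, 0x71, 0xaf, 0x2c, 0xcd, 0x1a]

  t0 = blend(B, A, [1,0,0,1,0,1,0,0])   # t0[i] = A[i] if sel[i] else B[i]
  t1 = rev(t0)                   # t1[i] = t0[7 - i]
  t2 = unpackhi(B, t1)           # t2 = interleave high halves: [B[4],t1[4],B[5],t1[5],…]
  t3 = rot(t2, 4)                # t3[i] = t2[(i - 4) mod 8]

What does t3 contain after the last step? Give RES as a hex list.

RES = [0xcd, 0x54, 0x1a, 0xaa, 0xaf, 0x42, 0x2c, 0x4c]

→ t0 |aa|54|4c|42|af|a7|cd|1a|
→ t1 |1a|cd|a7|af|42|4c|54|aa|
→ t2 |af|42|2c|4c|cd|54|1a|aa|
→ t3 |cd|54|1a|aa|af|42|2c|4c|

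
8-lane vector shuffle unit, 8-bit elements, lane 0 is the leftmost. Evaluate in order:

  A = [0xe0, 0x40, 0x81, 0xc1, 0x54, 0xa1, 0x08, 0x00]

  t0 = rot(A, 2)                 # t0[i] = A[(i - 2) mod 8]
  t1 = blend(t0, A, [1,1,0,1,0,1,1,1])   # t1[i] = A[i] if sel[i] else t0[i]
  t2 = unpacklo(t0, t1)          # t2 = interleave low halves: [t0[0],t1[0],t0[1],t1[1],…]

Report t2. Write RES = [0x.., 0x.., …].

RES = [ 0x08  0xe0  0x00  0x40  0xe0  0xe0  0x40  0xc1 ]

→ t0 |08|00|e0|40|81|c1|54|a1|
→ t1 |e0|40|e0|c1|81|a1|08|00|
→ t2 |08|e0|00|40|e0|e0|40|c1|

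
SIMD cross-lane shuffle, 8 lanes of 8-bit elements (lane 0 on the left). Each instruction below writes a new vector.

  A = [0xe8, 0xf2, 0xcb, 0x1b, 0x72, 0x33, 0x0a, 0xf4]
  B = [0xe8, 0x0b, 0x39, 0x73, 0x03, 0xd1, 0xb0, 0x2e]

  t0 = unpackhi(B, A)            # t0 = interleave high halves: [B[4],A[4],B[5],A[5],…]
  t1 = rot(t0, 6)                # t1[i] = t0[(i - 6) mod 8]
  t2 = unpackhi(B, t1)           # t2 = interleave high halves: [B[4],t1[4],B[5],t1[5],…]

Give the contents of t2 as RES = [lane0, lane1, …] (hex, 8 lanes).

RES = [ 0x03  0x2e  0xd1  0xf4  0xb0  0x03  0x2e  0x72 ]

  t0: 03 72 d1 33 b0 0a 2e f4
  t1: d1 33 b0 0a 2e f4 03 72
  t2: 03 2e d1 f4 b0 03 2e 72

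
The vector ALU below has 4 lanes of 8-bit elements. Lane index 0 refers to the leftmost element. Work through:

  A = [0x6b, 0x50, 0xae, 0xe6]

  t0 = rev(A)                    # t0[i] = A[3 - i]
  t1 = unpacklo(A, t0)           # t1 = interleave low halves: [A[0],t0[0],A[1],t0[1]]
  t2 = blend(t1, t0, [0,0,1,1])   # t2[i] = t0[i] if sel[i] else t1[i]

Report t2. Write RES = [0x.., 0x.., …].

RES = [ 0x6b  0xe6  0x50  0x6b ]

  t0: e6 ae 50 6b
  t1: 6b e6 50 ae
  t2: 6b e6 50 6b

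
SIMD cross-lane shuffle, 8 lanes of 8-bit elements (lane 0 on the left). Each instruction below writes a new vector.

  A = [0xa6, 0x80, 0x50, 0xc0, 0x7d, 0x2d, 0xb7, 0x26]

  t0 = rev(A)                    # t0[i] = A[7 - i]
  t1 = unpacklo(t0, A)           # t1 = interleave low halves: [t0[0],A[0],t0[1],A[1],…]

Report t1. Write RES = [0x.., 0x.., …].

RES = [ 0x26  0xa6  0xb7  0x80  0x2d  0x50  0x7d  0xc0 ]

t0 = [0x26, 0xb7, 0x2d, 0x7d, 0xc0, 0x50, 0x80, 0xa6]
t1 = [0x26, 0xa6, 0xb7, 0x80, 0x2d, 0x50, 0x7d, 0xc0]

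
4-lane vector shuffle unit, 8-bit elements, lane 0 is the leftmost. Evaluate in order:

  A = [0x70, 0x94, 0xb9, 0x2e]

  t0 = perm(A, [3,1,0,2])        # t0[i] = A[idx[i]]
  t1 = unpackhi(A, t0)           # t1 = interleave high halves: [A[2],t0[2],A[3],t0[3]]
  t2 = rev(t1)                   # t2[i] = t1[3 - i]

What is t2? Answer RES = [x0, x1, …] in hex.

RES = [ 0xb9  0x2e  0x70  0xb9 ]

t0 = [0x2e, 0x94, 0x70, 0xb9]
t1 = [0xb9, 0x70, 0x2e, 0xb9]
t2 = [0xb9, 0x2e, 0x70, 0xb9]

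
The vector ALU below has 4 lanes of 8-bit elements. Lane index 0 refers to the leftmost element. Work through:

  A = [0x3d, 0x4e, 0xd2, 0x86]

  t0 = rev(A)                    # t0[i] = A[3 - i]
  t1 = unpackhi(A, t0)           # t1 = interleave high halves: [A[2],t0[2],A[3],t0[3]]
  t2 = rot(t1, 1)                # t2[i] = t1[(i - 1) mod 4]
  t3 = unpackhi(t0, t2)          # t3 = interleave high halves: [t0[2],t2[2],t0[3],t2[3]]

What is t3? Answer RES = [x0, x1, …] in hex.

RES = [ 0x4e  0x4e  0x3d  0x86 ]

→ t0 |86|d2|4e|3d|
→ t1 |d2|4e|86|3d|
→ t2 |3d|d2|4e|86|
→ t3 |4e|4e|3d|86|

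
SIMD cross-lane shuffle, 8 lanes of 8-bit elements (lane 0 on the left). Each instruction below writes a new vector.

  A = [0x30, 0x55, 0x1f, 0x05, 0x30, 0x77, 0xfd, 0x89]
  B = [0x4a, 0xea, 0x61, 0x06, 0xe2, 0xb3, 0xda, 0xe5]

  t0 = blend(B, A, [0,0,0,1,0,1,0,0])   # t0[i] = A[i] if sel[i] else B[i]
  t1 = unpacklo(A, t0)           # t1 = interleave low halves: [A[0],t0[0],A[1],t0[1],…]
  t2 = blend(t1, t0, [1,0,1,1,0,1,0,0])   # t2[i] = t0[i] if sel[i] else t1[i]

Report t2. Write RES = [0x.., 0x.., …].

  t0: 4a ea 61 05 e2 77 da e5
  t1: 30 4a 55 ea 1f 61 05 05
  t2: 4a 4a 61 05 1f 77 05 05

RES = [0x4a, 0x4a, 0x61, 0x05, 0x1f, 0x77, 0x05, 0x05]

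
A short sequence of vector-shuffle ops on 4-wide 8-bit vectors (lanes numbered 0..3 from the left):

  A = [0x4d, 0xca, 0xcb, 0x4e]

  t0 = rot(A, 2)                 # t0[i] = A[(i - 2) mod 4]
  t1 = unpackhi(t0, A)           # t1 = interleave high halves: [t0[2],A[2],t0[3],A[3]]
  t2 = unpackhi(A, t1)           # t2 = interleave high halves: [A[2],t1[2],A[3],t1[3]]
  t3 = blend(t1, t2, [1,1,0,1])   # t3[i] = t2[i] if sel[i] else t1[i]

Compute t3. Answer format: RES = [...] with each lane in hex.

→ t0 |cb|4e|4d|ca|
→ t1 |4d|cb|ca|4e|
→ t2 |cb|ca|4e|4e|
→ t3 |cb|ca|ca|4e|

RES = [0xcb, 0xca, 0xca, 0x4e]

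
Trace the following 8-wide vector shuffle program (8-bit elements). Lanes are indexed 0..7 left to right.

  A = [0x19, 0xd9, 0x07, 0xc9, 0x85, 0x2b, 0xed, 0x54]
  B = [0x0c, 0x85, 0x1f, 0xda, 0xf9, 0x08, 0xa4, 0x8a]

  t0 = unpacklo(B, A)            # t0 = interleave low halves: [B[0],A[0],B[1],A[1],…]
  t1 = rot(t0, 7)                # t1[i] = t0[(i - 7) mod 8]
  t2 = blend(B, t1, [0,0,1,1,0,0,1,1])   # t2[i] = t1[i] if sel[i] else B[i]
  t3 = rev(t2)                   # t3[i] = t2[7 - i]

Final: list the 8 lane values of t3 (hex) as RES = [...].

→ t0 |0c|19|85|d9|1f|07|da|c9|
→ t1 |19|85|d9|1f|07|da|c9|0c|
→ t2 |0c|85|d9|1f|f9|08|c9|0c|
→ t3 |0c|c9|08|f9|1f|d9|85|0c|

RES = [0x0c, 0xc9, 0x08, 0xf9, 0x1f, 0xd9, 0x85, 0x0c]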